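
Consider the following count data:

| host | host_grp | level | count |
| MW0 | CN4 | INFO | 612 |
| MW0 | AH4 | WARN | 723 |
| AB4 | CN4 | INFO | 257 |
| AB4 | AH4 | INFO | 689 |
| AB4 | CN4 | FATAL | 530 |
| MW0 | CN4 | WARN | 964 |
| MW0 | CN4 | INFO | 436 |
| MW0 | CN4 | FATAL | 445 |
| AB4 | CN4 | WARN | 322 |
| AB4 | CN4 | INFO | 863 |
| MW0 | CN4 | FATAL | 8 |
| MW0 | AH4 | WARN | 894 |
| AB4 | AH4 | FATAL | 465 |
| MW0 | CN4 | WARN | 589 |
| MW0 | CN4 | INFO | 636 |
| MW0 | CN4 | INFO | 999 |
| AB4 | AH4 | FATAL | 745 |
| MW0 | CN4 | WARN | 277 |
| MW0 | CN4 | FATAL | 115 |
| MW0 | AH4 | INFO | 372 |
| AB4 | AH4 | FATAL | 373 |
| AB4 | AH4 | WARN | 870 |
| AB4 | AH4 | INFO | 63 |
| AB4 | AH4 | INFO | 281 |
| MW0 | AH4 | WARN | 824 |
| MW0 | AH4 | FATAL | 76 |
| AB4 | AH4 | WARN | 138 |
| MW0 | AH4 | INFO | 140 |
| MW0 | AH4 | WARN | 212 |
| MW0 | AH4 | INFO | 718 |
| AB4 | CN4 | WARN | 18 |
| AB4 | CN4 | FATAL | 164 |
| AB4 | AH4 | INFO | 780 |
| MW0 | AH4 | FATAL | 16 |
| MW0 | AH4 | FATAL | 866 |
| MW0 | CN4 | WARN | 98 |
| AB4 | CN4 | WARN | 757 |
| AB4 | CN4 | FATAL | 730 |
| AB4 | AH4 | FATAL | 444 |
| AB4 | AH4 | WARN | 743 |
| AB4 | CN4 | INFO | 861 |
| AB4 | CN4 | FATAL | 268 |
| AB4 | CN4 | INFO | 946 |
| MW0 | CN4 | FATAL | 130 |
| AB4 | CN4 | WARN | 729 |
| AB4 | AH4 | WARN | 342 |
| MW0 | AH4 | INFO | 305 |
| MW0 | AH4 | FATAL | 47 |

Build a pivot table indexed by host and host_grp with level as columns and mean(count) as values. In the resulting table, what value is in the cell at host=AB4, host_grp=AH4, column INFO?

453.25

Rows with host=AB4, host_grp=AH4 and level=INFO: count values are 689, 63, 281, 780.
(689 + 63 + 281 + 780) / 4 = 453.25.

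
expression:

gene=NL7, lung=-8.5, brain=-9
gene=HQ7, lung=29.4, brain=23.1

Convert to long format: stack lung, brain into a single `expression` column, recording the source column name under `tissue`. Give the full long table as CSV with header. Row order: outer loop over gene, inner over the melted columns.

Each (gene, column) pair becomes one row: 2 × 2 = 4 rows.
For example, (NL7, lung) → expression=-8.5.

gene,tissue,expression
NL7,lung,-8.5
NL7,brain,-9
HQ7,lung,29.4
HQ7,brain,23.1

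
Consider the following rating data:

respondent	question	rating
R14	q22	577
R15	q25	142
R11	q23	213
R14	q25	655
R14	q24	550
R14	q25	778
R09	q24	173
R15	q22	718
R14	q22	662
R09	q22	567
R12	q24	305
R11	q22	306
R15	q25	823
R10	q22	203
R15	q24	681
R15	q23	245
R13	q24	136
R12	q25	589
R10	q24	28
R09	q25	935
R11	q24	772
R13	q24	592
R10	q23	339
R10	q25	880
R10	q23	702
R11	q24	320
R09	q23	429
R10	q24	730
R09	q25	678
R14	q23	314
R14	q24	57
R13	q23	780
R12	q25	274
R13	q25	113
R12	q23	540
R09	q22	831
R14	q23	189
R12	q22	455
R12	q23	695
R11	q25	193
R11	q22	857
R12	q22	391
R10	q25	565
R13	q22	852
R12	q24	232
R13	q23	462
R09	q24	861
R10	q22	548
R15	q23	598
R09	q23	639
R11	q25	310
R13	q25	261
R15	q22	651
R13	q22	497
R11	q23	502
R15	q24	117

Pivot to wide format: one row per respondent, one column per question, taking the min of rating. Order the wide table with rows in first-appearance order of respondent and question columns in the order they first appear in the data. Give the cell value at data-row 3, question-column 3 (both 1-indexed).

213

With rows in first-appearance order of respondent, row 3 is respondent=R11. question columns in first-appearance order: q22, q25, q23, q24; column 3 is q23.
Long rows with respondent=R11, question=q23: min(213, 502) = 213.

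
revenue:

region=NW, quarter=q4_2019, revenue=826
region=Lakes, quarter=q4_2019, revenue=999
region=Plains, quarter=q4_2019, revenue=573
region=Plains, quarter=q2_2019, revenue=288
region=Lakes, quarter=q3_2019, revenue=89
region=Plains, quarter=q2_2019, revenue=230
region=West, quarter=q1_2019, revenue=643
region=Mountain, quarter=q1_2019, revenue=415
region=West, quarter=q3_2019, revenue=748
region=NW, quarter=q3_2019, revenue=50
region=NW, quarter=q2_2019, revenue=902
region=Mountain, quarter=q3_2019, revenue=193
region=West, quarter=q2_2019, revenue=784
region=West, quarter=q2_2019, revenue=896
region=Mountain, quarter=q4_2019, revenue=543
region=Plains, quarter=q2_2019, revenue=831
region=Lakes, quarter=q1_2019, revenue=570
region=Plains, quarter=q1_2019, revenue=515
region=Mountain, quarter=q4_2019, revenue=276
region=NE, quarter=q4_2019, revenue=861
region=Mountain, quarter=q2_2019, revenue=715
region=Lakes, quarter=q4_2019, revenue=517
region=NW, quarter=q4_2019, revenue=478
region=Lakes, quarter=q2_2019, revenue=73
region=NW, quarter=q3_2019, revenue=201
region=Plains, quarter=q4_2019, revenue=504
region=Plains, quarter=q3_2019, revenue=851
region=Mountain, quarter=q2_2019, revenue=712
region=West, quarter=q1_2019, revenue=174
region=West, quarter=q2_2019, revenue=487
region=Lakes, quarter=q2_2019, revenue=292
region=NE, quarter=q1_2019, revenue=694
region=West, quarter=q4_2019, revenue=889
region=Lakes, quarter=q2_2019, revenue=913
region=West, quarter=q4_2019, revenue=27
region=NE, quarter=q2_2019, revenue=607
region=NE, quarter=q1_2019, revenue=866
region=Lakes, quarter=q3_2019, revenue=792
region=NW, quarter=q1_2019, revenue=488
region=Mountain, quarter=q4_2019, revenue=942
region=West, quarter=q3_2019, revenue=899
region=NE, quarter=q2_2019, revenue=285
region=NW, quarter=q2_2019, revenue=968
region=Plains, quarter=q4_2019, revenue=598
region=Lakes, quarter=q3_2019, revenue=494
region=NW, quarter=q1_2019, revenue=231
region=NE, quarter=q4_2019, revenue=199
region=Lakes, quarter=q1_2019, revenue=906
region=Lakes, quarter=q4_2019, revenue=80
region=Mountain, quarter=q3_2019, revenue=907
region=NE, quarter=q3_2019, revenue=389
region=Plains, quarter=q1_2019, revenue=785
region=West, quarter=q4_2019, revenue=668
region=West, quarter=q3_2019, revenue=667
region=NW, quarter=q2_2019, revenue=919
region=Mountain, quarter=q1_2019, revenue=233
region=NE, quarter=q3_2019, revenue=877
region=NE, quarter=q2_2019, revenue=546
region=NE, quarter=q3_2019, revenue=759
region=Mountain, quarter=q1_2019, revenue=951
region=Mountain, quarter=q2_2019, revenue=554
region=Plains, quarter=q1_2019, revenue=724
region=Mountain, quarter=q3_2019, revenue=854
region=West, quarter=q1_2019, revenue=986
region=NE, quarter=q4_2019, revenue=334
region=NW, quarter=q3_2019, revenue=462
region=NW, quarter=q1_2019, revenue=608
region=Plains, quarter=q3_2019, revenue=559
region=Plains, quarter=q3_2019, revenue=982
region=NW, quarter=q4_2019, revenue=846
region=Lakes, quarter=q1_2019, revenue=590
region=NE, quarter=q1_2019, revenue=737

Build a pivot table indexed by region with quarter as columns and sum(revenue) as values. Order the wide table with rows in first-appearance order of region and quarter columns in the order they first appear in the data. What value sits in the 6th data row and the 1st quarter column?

1394

With rows in first-appearance order of region, row 6 is region=NE. quarter columns in first-appearance order: q4_2019, q2_2019, q3_2019, q1_2019; column 1 is q4_2019.
Long rows with region=NE, quarter=q4_2019: 861 + 199 + 334 = 1394.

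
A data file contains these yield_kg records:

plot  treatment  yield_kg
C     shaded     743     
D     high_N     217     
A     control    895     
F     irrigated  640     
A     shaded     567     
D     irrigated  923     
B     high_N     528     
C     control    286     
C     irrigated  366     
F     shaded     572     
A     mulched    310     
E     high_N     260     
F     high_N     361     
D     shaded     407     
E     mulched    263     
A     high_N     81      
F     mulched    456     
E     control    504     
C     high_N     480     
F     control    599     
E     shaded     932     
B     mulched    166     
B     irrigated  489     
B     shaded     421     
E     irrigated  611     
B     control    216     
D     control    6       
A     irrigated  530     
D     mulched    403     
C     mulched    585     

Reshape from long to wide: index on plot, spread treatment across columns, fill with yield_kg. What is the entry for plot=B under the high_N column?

Wide layout: rows indexed by plot, columns are the 5 distinct treatment values (shaded, high_N, control, irrigated, mulched).
Cell (plot=B, treatment=high_N) draws from the long row where plot=B and treatment=high_N, which has yield_kg=528.

528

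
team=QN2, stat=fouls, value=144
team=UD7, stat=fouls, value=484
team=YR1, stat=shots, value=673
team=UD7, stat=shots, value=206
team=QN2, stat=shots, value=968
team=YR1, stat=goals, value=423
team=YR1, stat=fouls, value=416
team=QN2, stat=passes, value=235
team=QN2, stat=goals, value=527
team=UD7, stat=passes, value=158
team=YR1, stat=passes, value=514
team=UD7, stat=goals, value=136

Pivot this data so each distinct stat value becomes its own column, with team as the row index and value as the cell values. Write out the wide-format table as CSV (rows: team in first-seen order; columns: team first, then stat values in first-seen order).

Columns: team plus the 4 distinct stat values (fouls, shots, goals, passes).
For example, row QN2 column fouls takes value=144 from the long row (QN2, fouls).

team,fouls,shots,goals,passes
QN2,144,968,527,235
UD7,484,206,136,158
YR1,416,673,423,514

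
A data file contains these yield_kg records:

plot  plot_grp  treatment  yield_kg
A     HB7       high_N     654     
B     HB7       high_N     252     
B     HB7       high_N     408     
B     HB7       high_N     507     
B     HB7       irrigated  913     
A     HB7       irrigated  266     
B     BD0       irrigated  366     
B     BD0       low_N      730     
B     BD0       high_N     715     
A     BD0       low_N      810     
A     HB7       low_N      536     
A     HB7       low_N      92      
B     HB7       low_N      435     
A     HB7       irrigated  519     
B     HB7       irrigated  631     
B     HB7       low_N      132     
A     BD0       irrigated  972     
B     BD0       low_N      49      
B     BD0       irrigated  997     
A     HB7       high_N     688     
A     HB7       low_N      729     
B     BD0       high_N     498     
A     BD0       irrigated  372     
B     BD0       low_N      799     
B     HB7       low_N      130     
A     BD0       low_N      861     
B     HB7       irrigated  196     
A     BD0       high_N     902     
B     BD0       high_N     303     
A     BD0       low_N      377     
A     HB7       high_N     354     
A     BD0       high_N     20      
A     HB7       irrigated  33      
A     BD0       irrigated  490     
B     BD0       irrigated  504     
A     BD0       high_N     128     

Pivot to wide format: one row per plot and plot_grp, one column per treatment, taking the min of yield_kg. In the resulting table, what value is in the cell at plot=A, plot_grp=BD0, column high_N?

Rows with plot=A, plot_grp=BD0 and treatment=high_N: yield_kg values are 902, 20, 128.
min(902, 20, 128) = 20.

20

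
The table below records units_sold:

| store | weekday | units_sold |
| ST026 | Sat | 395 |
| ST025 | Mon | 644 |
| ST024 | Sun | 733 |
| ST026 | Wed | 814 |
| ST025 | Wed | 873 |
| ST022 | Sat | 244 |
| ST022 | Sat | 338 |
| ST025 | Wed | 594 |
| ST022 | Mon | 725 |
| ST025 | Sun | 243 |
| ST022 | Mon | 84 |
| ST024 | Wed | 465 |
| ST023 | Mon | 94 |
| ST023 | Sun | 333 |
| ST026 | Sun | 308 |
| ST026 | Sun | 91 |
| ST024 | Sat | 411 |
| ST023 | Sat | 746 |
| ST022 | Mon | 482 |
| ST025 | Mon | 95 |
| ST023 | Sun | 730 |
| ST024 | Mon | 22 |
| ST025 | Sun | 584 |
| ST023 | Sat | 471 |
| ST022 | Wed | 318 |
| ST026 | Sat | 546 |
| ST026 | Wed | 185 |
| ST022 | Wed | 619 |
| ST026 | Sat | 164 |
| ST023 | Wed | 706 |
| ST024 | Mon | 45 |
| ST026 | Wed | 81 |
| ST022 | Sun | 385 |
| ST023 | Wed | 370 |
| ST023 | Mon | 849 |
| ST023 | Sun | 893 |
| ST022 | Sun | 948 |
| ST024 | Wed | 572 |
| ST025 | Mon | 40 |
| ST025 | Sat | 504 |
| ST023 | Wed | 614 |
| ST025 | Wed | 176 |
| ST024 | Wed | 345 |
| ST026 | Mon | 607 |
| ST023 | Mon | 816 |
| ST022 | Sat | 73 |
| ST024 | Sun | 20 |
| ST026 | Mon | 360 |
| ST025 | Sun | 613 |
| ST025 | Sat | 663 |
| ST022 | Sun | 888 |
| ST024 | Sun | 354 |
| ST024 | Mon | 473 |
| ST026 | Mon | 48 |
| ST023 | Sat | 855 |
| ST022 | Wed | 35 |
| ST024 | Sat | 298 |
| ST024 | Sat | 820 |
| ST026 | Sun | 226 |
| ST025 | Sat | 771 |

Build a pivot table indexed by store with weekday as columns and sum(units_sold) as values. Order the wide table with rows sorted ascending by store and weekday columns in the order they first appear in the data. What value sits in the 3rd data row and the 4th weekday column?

1382

With rows sorted ascending by store, row 3 is store=ST024. weekday columns in first-appearance order: Sat, Mon, Sun, Wed; column 4 is Wed.
Long rows with store=ST024, weekday=Wed: 465 + 572 + 345 = 1382.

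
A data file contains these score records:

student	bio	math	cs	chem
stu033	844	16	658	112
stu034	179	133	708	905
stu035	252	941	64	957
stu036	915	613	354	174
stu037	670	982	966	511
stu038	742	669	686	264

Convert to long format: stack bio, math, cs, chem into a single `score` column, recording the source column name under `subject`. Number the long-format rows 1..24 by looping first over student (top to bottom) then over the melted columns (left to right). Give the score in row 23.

24 rows total (6 × 4). Row 23: index ⌊(23-1)/4⌋ = 5 into student → stu038; (23-1) mod 4 = 2 into the melted columns → cs.
So row 23 is (stu038, cs, 686); score = 686.

686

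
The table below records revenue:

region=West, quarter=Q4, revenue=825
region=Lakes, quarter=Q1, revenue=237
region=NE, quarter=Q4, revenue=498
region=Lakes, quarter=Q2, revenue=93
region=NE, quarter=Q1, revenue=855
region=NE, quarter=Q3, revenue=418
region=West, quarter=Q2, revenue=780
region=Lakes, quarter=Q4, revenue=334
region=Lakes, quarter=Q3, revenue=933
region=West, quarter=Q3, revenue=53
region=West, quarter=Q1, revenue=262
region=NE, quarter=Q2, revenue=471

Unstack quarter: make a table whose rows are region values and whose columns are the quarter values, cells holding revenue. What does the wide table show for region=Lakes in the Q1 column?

Wide layout: rows indexed by region, columns are the 4 distinct quarter values (Q4, Q1, Q2, Q3).
Cell (region=Lakes, quarter=Q1) draws from the long row where region=Lakes and quarter=Q1, which has revenue=237.

237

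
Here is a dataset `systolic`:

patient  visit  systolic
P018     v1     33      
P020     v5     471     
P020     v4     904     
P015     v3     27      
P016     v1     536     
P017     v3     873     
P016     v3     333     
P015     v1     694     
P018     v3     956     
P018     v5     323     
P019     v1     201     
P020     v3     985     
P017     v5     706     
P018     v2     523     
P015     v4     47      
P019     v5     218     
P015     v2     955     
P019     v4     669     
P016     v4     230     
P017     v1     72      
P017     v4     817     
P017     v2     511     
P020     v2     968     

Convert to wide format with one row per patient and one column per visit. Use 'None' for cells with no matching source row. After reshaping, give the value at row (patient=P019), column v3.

None

No long-format row has patient=P019 and visit=v3, so the cell is None.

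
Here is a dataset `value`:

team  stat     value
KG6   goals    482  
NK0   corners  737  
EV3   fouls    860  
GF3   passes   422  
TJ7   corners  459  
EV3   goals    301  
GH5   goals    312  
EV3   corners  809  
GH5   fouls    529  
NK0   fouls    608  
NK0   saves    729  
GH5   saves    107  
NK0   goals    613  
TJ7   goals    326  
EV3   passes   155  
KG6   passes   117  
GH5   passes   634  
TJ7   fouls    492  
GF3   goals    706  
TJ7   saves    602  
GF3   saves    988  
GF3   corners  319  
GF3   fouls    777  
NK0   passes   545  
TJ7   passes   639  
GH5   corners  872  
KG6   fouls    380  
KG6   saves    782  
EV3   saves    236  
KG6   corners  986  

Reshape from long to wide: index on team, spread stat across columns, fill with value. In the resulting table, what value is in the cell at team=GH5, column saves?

107

Wide layout: rows indexed by team, columns are the 5 distinct stat values (goals, corners, fouls, passes, saves).
Cell (team=GH5, stat=saves) draws from the long row where team=GH5 and stat=saves, which has value=107.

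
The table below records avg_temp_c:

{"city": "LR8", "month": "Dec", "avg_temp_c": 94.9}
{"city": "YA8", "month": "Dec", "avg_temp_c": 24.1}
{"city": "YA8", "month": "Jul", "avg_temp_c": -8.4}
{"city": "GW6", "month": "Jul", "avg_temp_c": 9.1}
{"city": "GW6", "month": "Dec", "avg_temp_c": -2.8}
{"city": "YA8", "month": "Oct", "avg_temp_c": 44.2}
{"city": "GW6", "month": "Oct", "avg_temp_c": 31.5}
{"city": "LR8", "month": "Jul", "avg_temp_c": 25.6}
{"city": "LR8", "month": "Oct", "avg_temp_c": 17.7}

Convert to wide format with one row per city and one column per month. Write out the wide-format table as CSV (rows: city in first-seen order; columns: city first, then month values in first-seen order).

Columns: city plus the 3 distinct month values (Dec, Jul, Oct).
For example, row LR8 column Dec takes avg_temp_c=94.9 from the long row (LR8, Dec).

city,Dec,Jul,Oct
LR8,94.9,25.6,17.7
YA8,24.1,-8.4,44.2
GW6,-2.8,9.1,31.5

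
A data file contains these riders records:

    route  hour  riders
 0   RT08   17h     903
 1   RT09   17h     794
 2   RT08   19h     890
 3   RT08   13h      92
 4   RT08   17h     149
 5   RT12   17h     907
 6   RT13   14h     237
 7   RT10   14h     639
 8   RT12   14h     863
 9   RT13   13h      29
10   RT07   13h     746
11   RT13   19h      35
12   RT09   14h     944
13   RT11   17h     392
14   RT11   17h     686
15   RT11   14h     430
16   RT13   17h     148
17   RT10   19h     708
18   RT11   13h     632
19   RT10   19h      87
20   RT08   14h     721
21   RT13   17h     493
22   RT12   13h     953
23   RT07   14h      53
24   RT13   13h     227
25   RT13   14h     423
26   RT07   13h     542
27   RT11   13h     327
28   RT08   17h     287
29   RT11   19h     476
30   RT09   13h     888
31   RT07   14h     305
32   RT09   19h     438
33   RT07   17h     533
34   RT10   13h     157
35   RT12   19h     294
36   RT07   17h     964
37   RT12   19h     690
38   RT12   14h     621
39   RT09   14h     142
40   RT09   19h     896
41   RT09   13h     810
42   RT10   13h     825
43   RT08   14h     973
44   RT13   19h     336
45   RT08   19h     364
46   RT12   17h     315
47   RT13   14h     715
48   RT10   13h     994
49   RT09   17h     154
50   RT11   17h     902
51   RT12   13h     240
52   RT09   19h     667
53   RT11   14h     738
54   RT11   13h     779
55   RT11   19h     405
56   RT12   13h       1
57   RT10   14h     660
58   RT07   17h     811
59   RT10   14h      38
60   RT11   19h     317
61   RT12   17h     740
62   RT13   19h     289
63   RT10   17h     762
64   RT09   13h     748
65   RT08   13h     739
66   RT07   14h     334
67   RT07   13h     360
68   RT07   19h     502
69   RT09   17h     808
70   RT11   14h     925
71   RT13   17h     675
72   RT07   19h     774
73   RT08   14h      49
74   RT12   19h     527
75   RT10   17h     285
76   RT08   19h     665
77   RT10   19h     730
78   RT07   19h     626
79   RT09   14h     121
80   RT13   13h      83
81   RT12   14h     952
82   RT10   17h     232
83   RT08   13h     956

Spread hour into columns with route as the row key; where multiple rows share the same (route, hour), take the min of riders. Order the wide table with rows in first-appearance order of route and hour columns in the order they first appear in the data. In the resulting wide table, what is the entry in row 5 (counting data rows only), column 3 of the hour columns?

157

With rows in first-appearance order of route, row 5 is route=RT10. hour columns in first-appearance order: 17h, 19h, 13h, 14h; column 3 is 13h.
Long rows with route=RT10, hour=13h: min(157, 825, 994) = 157.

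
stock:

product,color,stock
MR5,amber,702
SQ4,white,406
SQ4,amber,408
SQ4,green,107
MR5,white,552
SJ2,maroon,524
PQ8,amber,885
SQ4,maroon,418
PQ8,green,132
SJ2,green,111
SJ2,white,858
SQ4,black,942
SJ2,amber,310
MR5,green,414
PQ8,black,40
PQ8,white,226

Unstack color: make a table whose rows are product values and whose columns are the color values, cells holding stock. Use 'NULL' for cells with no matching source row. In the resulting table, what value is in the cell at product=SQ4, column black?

The long row with product=SQ4, color=black has stock=942.

942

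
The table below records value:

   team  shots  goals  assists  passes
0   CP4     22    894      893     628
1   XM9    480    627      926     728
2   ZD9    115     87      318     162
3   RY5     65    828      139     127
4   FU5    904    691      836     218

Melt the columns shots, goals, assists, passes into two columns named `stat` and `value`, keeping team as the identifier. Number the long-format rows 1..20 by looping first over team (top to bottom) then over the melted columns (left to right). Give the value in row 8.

728

20 rows total (5 × 4). Row 8: index ⌊(8-1)/4⌋ = 1 into team → XM9; (8-1) mod 4 = 3 into the melted columns → passes.
So row 8 is (XM9, passes, 728); value = 728.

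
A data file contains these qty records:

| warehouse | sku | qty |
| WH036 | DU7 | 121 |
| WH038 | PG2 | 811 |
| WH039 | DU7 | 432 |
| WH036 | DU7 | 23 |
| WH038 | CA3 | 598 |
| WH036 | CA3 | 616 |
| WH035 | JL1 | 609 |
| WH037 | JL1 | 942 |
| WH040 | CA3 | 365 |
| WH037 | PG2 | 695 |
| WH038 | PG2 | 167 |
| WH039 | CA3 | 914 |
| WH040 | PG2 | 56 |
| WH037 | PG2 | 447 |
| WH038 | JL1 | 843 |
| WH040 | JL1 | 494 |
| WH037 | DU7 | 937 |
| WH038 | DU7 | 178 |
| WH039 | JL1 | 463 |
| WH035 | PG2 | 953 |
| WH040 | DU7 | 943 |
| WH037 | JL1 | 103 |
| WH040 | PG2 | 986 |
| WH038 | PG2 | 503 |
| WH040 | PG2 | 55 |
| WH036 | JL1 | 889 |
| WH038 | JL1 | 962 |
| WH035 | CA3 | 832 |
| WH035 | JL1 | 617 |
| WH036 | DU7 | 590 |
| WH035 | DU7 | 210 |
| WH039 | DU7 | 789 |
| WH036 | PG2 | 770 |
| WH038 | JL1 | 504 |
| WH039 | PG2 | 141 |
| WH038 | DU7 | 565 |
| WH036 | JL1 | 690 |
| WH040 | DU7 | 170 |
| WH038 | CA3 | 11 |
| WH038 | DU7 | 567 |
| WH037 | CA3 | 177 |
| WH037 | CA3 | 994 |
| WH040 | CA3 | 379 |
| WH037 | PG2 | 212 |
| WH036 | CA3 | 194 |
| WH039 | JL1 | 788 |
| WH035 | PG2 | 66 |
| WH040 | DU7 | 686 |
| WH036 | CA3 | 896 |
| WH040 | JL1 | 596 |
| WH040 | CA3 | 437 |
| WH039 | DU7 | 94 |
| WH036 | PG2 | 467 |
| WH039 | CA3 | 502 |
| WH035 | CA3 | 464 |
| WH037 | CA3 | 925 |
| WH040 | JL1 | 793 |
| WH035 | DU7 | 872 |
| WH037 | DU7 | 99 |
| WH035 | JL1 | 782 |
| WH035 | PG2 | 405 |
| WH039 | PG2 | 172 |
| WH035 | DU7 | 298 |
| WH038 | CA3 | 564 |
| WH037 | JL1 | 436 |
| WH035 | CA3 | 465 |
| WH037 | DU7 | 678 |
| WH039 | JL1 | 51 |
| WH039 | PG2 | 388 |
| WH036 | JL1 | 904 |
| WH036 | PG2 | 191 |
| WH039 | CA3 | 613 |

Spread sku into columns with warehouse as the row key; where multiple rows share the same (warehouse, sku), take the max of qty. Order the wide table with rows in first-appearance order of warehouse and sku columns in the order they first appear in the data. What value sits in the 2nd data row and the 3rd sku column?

598

With rows in first-appearance order of warehouse, row 2 is warehouse=WH038. sku columns in first-appearance order: DU7, PG2, CA3, JL1; column 3 is CA3.
Long rows with warehouse=WH038, sku=CA3: max(598, 11, 564) = 598.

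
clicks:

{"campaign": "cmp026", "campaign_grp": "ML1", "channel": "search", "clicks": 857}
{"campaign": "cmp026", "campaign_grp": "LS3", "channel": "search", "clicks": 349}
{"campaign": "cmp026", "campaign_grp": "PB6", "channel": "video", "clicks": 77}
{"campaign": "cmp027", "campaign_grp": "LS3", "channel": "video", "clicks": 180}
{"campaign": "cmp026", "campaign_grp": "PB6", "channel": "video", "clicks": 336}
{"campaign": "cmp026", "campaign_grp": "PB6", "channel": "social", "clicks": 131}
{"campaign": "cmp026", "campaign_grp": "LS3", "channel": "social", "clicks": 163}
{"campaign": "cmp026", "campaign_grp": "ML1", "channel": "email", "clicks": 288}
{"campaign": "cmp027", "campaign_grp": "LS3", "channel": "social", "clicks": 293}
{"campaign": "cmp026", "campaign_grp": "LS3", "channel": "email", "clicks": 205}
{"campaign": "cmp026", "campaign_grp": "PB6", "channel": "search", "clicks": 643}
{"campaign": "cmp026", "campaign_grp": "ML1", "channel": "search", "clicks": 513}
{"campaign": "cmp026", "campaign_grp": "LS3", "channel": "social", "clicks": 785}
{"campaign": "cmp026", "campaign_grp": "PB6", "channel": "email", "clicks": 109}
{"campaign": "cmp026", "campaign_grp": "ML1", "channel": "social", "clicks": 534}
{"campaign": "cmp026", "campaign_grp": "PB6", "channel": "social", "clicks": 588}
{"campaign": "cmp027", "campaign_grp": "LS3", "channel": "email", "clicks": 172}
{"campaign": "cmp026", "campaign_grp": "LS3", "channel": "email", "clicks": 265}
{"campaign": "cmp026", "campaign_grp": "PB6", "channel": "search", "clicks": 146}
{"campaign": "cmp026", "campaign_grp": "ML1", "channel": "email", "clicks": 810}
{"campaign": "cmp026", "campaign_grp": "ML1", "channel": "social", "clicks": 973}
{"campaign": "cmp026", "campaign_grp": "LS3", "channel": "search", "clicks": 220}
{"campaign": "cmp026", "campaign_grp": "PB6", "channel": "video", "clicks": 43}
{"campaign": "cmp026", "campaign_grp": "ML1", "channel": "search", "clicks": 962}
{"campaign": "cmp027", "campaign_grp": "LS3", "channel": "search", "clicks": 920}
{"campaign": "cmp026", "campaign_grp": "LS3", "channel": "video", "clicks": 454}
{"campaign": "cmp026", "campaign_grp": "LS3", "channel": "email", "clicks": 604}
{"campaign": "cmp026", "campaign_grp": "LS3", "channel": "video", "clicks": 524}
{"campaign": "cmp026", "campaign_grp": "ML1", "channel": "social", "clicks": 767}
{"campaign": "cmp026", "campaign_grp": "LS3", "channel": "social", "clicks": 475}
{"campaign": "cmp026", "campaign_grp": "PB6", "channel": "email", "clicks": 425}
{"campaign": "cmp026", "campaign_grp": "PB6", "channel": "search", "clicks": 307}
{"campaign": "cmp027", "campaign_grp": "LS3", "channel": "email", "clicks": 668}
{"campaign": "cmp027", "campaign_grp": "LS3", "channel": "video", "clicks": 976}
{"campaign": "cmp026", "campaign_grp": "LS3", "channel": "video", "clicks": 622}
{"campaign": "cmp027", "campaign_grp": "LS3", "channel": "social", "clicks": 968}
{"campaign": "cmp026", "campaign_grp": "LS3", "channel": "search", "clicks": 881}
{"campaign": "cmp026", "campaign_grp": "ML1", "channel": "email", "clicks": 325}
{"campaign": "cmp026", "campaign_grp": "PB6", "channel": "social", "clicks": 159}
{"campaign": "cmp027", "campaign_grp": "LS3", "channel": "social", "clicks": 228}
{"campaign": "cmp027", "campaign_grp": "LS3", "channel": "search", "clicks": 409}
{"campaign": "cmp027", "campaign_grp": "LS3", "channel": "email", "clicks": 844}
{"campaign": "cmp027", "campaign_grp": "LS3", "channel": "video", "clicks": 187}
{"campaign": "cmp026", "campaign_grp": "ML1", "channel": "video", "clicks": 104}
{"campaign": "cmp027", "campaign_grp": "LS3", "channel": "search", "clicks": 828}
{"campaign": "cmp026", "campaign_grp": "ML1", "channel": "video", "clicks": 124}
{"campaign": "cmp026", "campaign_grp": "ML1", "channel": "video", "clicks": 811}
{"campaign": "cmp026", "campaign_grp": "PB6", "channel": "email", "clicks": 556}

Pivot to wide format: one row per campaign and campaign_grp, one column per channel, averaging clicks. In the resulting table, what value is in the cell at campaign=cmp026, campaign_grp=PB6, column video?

152

Rows with campaign=cmp026, campaign_grp=PB6 and channel=video: clicks values are 77, 336, 43.
(77 + 336 + 43) / 3 = 152.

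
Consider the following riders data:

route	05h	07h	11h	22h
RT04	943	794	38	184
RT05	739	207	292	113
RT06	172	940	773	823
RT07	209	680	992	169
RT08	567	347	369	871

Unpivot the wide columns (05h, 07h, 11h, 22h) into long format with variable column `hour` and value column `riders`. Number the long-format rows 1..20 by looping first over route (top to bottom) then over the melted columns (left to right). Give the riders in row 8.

113

20 rows total (5 × 4). Row 8: index ⌊(8-1)/4⌋ = 1 into route → RT05; (8-1) mod 4 = 3 into the melted columns → 22h.
So row 8 is (RT05, 22h, 113); riders = 113.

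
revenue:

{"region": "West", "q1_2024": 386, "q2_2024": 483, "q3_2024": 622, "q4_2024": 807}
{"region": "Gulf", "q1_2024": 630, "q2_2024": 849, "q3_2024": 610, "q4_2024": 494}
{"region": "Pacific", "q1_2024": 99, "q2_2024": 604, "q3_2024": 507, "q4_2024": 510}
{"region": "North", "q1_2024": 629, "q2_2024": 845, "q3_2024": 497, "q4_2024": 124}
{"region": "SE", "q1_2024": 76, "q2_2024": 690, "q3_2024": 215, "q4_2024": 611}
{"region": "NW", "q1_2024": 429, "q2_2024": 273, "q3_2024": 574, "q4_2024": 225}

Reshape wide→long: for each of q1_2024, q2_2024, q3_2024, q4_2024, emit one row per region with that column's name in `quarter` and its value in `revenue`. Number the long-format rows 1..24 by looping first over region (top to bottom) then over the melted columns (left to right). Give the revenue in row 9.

99

24 rows total (6 × 4). Row 9: index ⌊(9-1)/4⌋ = 2 into region → Pacific; (9-1) mod 4 = 0 into the melted columns → q1_2024.
So row 9 is (Pacific, q1_2024, 99); revenue = 99.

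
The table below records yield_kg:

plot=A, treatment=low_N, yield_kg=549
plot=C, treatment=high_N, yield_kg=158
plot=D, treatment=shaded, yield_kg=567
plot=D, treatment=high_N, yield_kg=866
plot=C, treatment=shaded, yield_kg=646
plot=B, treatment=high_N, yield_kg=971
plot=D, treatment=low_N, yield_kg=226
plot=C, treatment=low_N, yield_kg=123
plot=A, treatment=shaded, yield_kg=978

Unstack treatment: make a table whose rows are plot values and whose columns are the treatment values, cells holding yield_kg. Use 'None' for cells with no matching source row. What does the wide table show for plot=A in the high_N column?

No long-format row has plot=A and treatment=high_N, so the cell is None.

None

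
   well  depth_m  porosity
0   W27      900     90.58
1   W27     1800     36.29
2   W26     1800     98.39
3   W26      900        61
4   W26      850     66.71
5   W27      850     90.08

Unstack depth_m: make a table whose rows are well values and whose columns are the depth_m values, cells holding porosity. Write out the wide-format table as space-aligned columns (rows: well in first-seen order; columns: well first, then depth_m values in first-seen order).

Columns: well plus the 3 distinct depth_m values (900, 1800, 850).
For example, row W27 column 900 takes porosity=90.58 from the long row (W27, 900).

well  900    1800   850  
W27   90.58  36.29  90.08
W26   61     98.39  66.71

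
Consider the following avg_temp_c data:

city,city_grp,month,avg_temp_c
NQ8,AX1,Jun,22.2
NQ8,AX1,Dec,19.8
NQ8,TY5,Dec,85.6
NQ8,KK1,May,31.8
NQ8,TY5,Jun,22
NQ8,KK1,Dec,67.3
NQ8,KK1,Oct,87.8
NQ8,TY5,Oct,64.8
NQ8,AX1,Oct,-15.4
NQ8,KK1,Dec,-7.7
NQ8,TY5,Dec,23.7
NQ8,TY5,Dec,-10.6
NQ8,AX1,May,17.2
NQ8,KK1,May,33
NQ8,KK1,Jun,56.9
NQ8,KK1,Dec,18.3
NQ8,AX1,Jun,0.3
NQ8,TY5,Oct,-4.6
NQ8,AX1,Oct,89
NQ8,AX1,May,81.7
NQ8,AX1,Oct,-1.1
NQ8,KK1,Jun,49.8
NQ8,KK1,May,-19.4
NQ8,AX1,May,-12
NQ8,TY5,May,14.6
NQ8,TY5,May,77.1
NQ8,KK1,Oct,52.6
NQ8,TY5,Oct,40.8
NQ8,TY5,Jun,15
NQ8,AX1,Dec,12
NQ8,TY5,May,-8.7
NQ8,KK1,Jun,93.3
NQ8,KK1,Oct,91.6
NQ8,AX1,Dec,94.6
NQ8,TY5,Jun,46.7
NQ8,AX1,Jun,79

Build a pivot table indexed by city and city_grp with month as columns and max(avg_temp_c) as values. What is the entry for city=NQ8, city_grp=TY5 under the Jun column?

Rows with city=NQ8, city_grp=TY5 and month=Jun: avg_temp_c values are 22, 15, 46.7.
max(22, 15, 46.7) = 46.7.

46.7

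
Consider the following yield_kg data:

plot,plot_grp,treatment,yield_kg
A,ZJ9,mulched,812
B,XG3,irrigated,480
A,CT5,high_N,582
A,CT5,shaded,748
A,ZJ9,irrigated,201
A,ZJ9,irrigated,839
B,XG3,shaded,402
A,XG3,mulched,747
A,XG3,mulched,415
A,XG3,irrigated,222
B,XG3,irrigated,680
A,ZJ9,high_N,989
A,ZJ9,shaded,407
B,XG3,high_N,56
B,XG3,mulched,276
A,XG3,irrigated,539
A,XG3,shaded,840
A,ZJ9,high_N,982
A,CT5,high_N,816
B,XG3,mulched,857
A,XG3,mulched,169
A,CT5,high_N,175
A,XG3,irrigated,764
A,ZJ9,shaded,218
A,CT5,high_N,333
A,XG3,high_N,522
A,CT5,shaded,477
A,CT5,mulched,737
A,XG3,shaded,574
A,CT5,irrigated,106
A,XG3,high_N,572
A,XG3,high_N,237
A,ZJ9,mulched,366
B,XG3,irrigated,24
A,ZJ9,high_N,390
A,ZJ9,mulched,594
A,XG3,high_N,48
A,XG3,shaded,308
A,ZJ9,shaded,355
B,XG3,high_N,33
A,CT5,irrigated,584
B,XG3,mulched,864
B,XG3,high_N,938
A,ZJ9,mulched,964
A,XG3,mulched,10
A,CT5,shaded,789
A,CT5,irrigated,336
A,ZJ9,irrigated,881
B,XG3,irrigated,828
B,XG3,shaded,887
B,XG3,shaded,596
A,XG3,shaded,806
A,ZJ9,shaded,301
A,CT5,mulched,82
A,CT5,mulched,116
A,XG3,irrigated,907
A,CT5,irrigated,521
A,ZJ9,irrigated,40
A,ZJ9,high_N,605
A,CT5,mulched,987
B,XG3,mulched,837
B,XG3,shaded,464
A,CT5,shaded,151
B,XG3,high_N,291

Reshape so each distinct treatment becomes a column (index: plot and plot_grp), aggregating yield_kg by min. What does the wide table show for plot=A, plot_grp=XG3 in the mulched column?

Rows with plot=A, plot_grp=XG3 and treatment=mulched: yield_kg values are 747, 415, 169, 10.
min(747, 415, 169, 10) = 10.

10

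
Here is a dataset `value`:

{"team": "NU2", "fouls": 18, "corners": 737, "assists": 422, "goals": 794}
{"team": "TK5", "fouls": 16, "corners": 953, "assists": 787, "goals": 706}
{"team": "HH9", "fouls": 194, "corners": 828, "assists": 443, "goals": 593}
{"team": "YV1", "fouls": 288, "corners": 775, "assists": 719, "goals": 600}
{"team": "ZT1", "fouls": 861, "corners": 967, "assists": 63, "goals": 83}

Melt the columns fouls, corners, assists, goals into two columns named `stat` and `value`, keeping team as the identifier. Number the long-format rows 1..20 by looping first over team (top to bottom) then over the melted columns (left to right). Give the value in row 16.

600

20 rows total (5 × 4). Row 16: index ⌊(16-1)/4⌋ = 3 into team → YV1; (16-1) mod 4 = 3 into the melted columns → goals.
So row 16 is (YV1, goals, 600); value = 600.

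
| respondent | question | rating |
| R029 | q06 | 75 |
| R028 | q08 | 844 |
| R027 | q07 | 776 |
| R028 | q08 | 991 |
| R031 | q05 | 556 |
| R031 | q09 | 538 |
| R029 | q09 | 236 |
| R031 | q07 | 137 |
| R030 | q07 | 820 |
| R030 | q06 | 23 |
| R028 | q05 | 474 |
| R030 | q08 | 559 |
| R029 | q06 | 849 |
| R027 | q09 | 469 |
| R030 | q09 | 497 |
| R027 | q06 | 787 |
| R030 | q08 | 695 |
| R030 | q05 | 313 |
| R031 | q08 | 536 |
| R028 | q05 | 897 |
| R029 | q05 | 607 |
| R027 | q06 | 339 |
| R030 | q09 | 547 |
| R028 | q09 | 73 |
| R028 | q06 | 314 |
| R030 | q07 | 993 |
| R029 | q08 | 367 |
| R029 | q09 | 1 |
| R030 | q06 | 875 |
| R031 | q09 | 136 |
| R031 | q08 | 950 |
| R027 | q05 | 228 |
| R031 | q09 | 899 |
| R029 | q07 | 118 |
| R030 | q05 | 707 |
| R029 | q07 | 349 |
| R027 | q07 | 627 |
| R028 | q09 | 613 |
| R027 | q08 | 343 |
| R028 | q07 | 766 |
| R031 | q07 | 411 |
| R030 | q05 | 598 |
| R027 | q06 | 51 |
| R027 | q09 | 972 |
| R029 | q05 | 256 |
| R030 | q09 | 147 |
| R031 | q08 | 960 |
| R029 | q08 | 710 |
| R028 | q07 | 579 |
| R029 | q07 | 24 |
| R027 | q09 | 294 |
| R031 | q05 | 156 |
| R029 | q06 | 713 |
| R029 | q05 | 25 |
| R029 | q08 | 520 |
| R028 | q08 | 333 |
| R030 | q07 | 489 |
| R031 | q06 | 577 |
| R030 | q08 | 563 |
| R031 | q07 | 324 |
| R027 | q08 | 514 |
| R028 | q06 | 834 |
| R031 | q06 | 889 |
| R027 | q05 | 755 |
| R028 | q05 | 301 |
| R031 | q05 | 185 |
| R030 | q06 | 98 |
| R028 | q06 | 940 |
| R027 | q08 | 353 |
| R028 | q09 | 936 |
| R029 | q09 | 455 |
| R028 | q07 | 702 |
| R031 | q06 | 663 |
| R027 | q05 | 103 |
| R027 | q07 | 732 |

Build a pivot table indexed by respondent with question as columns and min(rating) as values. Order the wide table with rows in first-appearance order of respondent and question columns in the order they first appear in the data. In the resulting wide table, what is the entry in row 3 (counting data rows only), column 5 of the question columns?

With rows in first-appearance order of respondent, row 3 is respondent=R027. question columns in first-appearance order: q06, q08, q07, q05, q09; column 5 is q09.
Long rows with respondent=R027, question=q09: min(469, 972, 294) = 294.

294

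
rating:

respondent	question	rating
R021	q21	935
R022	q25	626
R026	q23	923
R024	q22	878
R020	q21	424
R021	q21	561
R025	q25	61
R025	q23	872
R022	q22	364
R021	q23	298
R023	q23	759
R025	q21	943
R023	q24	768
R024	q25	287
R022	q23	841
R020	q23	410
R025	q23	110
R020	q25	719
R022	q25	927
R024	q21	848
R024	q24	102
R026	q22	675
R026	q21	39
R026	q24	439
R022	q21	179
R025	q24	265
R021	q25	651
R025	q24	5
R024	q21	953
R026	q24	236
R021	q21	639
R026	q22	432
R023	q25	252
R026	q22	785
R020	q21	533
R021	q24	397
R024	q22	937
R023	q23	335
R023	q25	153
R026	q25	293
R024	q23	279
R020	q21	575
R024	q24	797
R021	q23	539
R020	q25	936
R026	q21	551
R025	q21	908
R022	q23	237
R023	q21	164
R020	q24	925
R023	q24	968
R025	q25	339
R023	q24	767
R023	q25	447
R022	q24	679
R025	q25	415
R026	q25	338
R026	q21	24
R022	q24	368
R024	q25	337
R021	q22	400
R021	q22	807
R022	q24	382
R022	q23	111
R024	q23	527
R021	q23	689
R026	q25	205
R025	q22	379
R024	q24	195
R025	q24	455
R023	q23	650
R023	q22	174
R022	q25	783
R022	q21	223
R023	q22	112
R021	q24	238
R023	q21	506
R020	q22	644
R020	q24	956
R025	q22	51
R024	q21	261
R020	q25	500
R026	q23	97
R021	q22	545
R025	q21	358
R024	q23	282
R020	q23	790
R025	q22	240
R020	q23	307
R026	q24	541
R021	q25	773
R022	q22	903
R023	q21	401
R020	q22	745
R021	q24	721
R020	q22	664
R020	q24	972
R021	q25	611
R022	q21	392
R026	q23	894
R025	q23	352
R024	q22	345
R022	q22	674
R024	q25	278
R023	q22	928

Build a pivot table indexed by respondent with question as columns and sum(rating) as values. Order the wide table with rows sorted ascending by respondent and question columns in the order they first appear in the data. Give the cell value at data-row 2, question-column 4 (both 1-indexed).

1752

With rows sorted ascending by respondent, row 2 is respondent=R021. question columns in first-appearance order: q21, q25, q23, q22, q24; column 4 is q22.
Long rows with respondent=R021, question=q22: 400 + 807 + 545 = 1752.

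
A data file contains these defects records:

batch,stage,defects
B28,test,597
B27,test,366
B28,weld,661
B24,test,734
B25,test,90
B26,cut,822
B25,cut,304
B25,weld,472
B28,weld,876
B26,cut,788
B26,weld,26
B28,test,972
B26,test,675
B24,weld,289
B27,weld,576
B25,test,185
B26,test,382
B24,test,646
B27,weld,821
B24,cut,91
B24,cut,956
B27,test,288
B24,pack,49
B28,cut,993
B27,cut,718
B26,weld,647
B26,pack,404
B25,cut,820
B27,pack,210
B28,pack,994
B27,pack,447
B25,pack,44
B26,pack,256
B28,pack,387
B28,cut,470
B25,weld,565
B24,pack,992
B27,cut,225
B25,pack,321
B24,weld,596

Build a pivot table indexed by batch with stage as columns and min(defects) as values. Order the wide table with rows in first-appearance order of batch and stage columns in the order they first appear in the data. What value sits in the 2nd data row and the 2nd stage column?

With rows in first-appearance order of batch, row 2 is batch=B27. stage columns in first-appearance order: test, weld, cut, pack; column 2 is weld.
Long rows with batch=B27, stage=weld: min(576, 821) = 576.

576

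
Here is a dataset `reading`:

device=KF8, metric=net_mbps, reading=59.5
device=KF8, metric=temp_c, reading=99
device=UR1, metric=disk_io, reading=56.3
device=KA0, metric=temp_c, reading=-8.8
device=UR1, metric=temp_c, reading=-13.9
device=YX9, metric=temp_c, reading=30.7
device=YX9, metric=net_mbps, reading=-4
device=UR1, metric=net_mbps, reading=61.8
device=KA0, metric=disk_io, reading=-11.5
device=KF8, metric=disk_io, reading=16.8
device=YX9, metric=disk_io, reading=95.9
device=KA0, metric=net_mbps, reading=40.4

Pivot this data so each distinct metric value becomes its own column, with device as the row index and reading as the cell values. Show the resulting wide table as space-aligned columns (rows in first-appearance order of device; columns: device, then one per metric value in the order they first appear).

Columns: device plus the 3 distinct metric values (net_mbps, temp_c, disk_io).
For example, row KF8 column net_mbps takes reading=59.5 from the long row (KF8, net_mbps).

device  net_mbps  temp_c  disk_io
KF8     59.5      99      16.8   
UR1     61.8      -13.9   56.3   
KA0     40.4      -8.8    -11.5  
YX9     -4        30.7    95.9   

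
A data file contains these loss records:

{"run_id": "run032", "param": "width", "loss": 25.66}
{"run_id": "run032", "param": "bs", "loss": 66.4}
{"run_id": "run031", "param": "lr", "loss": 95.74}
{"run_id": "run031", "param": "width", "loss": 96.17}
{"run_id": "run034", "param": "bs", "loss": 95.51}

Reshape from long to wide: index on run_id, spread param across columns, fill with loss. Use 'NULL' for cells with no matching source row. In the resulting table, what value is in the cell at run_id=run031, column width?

96.17

The long row with run_id=run031, param=width has loss=96.17.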